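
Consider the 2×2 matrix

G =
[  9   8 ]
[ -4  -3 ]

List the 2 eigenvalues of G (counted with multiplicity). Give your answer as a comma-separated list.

det(G - rI) = (9 - r)(-3 - r) - (8)·(-4) = r^2 - 6r + 5.
This factors as (r - 1)·(r - 5) = 0.
Eigenvalues: 1, 5.

1, 5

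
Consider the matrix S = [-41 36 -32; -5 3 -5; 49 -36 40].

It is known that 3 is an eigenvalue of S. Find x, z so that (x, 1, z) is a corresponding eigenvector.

We need (S - 3I)v = 0.
S - 3I = [[-44, 36, -32], [-5, 0, -5], [49, -36, 37]].
Row 1: (-44)·x + (36)·1 + (-32)·z = 0
Row 2: (-5)·x + (0)·1 + (-5)·z = 0
Row 3: (49)·x + (-36)·1 + (37)·z = 0
Solving gives x = 3, z = -3.
Check: S·(3, 1, -3) = (9, 3, -9) = 3·(3, 1, -3).

3, -3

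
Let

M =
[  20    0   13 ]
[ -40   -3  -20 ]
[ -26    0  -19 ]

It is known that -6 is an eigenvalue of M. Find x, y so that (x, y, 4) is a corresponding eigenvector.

We need (M + 6I)v = 0.
M + 6I = [[26, 0, 13], [-40, 3, -20], [-26, 0, -13]].
Row 1: (26)·x + (0)·y + (13)·4 = 0
Row 2: (-40)·x + (3)·y + (-20)·4 = 0
Row 3: (-26)·x + (0)·y + (-13)·4 = 0
Solving gives x = -2, y = 0.
Check: M·(-2, 0, 4) = (12, 0, -24) = -6·(-2, 0, 4).

-2, 0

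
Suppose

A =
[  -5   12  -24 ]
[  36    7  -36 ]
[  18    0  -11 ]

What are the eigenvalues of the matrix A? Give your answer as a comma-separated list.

Compute the characteristic polynomial p(λ) = det(λI - A).
Expanding the 3×3 determinant: p(λ) = λ^3 + 9λ^2 - 57λ - 385.
Since p(7) = 0, λ = 7 is a root.
Factor out (λ - 7): p(λ) = (λ - 7)·(λ^2 + 16λ + 55).
The quadratic factors as (λ + 11)·(λ + 5).
Eigenvalues: -11, -5, 7.

-11, -5, 7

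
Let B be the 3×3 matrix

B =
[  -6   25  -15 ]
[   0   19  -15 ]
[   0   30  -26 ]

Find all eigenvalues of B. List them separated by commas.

-11, -6, 4

Compute the characteristic polynomial p(s) = det(sI - B).
Cofactor expansion gives p(s) = s^3 + 13s^2 - 2s - 264.
Try s = -11: p(-11) = 0, so -11 is a root.
Dividing by (s + 11) leaves s^2 + 2s - 24.
The quadratic factors as (s + 6)·(s - 4).
Eigenvalues: -11, -6, 4.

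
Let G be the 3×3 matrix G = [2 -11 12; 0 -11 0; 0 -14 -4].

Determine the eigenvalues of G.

-11, -4, 2

Compute the characteristic polynomial p(t) = det(tI - G).
Expanding along the first row, p(t) = t^3 + 13t^2 + 14t - 88.
Try t = 2: p(2) = 0, so 2 is a root.
Factor out (t - 2): p(t) = (t - 2)·(t^2 + 15t + 44).
The quadratic factors as (t + 11)·(t + 4).
Eigenvalues: -11, -4, 2.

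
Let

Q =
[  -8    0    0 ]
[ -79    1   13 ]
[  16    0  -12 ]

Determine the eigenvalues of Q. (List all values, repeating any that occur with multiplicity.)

Set up det(lambda·I - Q) = 0.
Cofactor expansion gives p(lambda) = lambda^3 + 19·lambda^2 + 76·lambda - 96.
Since p(-8) = 0, lambda = -8 is a root.
Factor out (lambda + 8): p(lambda) = (lambda + 8)·(lambda^2 + 11·lambda - 12).
The quadratic factors as (lambda + 12)·(lambda - 1).
Eigenvalues: -12, -8, 1.

-12, -8, 1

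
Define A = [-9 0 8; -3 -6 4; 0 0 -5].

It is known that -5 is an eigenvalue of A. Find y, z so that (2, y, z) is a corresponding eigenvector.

-2, 1

We need (A + 5I)v = 0.
A + 5I = [[-4, 0, 8], [-3, -1, 4], [0, 0, 0]].
Row 1: (-4)·2 + (0)·y + (8)·z = 0
Row 2: (-3)·2 + (-1)·y + (4)·z = 0
Row 3: (0)·2 + (0)·y + (0)·z = 0
Solving gives y = -2, z = 1.
Check: A·(2, -2, 1) = (-10, 10, -5) = -5·(2, -2, 1).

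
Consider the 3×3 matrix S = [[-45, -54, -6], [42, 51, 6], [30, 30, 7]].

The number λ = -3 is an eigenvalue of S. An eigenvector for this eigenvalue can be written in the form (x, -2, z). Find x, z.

3, -3

We need (S + 3I)v = 0.
S + 3I = [[-42, -54, -6], [42, 54, 6], [30, 30, 10]].
Row 1: (-42)·x + (-54)·-2 + (-6)·z = 0
Row 2: (42)·x + (54)·-2 + (6)·z = 0
Row 3: (30)·x + (30)·-2 + (10)·z = 0
Solving gives x = 3, z = -3.
Check: S·(3, -2, -3) = (-9, 6, 9) = -3·(3, -2, -3).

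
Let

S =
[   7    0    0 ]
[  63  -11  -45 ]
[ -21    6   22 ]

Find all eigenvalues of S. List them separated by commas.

4, 7, 7

The characteristic polynomial is p(t) = det(tI - S).
Expanding the 3×3 determinant: p(t) = t^3 - 18t^2 + 105t - 196.
Rational-root test: t = 4 gives p(4) = 0.
Dividing by (t - 4) leaves t^2 - 14t + 49.
The quadratic factor is (t - 7)^2.
Eigenvalues: 4, 7, 7.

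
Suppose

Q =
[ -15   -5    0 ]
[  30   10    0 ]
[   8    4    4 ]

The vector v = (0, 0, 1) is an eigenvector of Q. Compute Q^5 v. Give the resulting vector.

(0, 0, 1024)

First find the eigenvalue: Qv = (0, 0, 4) = 4·(0, 0, 1), so λ = 4.
Then Q^5 v = λ^5·v = 4^5·(0, 0, 1) = 1024·(0, 0, 1) = (0, 0, 1024).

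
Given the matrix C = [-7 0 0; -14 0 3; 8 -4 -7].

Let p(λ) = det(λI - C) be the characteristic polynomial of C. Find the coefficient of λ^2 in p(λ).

The coefficient of λ^2 of det(λI - C) is −trace(C).
trace(C) = (-7) + (0) + (-7) = -14, so the coefficient is 14.

14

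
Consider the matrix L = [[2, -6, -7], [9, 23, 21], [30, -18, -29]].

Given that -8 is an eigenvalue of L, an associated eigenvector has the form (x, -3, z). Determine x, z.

We need (L + 8I)v = 0.
L + 8I = [[10, -6, -7], [9, 31, 21], [30, -18, -21]].
Row 1: (10)·x + (-6)·-3 + (-7)·z = 0
Row 2: (9)·x + (31)·-3 + (21)·z = 0
Row 3: (30)·x + (-18)·-3 + (-21)·z = 0
Solving gives x = 1, z = 4.
Check: L·(1, -3, 4) = (-8, 24, -32) = -8·(1, -3, 4).

1, 4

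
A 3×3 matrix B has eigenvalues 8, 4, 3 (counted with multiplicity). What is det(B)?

96

det(B) is the product of the eigenvalues: (8) · (4) · (3) = 96.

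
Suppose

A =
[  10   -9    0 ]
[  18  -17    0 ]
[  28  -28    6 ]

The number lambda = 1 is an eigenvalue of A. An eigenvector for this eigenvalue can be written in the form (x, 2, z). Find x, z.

2, 0

We need (A - 1I)v = 0.
A - 1I = [[9, -9, 0], [18, -18, 0], [28, -28, 5]].
Row 1: (9)·x + (-9)·2 + (0)·z = 0
Row 2: (18)·x + (-18)·2 + (0)·z = 0
Row 3: (28)·x + (-28)·2 + (5)·z = 0
Solving gives x = 2, z = 0.
Check: A·(2, 2, 0) = (2, 2, 0) = 1·(2, 2, 0).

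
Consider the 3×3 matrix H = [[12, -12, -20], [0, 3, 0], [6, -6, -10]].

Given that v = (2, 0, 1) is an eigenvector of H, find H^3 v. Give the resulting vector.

(16, 0, 8)

First find the eigenvalue: Hv = (4, 0, 2) = 2·(2, 0, 1), so λ = 2.
Then H^3 v = λ^3·v = 2^3·(2, 0, 1) = 8·(2, 0, 1) = (16, 0, 8).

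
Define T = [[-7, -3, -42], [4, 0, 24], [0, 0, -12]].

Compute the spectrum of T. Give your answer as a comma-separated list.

-12, -4, -3

Set up det(sI - T) = 0.
Expanding along the first row, p(s) = s^3 + 19s^2 + 96s + 144.
Try s = -12: p(-12) = 0, so -12 is a root.
Dividing by (s + 12) leaves s^2 + 7s + 12.
The quadratic factors as (s + 4)·(s + 3).
Eigenvalues: -12, -4, -3.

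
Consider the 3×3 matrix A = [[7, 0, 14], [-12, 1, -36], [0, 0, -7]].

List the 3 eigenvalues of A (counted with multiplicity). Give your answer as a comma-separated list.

Set up det(rI - A) = 0.
Expanding the 3×3 determinant: p(r) = r^3 - r^2 - 49r + 49.
Since p(-7) = 0, r = -7 is a root.
Dividing by (r + 7) leaves r^2 - 8r + 7.
The quadratic factors as (r - 1)·(r - 7).
Eigenvalues: -7, 1, 7.

-7, 1, 7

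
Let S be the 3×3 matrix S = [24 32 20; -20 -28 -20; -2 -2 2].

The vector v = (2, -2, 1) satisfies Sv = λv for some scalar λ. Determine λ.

Compute Sv: S·(2, -2, 1) = (4, -4, 2).
Since Sv = λv, compare component 1: 4 = λ·2, so λ = 2.

2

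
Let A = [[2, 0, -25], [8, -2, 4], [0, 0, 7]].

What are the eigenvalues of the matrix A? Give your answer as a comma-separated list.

-2, 2, 7

Set up det(λI - A) = 0.
Cofactor expansion gives p(λ) = λ^3 - 7λ^2 - 4λ + 28.
Since p(-2) = 0, λ = -2 is a root.
Dividing by (λ + 2) leaves λ^2 - 9λ + 14.
The quadratic factors as (λ - 2)·(λ - 7).
Eigenvalues: -2, 2, 7.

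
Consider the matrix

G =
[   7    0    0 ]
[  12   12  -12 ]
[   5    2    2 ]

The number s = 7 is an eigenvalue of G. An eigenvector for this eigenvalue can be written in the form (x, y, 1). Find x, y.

1, 0

We need (G - 7I)v = 0.
G - 7I = [[0, 0, 0], [12, 5, -12], [5, 2, -5]].
Row 1: (0)·x + (0)·y + (0)·1 = 0
Row 2: (12)·x + (5)·y + (-12)·1 = 0
Row 3: (5)·x + (2)·y + (-5)·1 = 0
Solving gives x = 1, y = 0.
Check: G·(1, 0, 1) = (7, 0, 7) = 7·(1, 0, 1).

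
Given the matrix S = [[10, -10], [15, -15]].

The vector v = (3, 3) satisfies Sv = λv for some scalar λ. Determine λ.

Compute Sv: S·(3, 3) = (0, 0).
Since Sv = λv, compare component 1: 0 = λ·3, so λ = 0.

0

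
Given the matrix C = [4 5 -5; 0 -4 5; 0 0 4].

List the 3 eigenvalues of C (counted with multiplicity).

-4, 4, 4

C is upper triangular, so its eigenvalues are the diagonal entries.
Diagonal: 4, -4, 4.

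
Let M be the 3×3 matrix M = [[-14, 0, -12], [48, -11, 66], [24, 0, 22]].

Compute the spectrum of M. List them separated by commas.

-11, -2, 10

The characteristic polynomial is p(λ) = det(λI - M).
Cofactor expansion gives p(λ) = λ^3 + 3λ^2 - 108λ - 220.
Try λ = -2: p(-2) = 0, so -2 is a root.
Factor out (λ + 2): p(λ) = (λ + 2)·(λ^2 + λ - 110).
The quadratic factors as (λ + 11)·(λ - 10).
Eigenvalues: -11, -2, 10.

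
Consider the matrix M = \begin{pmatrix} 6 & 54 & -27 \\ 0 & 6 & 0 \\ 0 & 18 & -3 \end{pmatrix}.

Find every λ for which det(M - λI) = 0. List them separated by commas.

-3, 6, 6

Compute the characteristic polynomial p(r) = det(rI - M).
Expanding the 3×3 determinant: p(r) = r^3 - 9r^2 + 108.
Rational-root test: r = 6 gives p(6) = 0.
Factor out (r - 6): p(r) = (r - 6)·(r^2 - 3r - 18).
The quadratic factors as (r + 3)·(r - 6).
Eigenvalues: -3, 6, 6.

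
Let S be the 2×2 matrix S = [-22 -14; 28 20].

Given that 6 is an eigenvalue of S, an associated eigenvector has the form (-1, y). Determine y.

2

We need (S - 6I)v = 0.
S - 6I = [[-28, -14], [28, 14]].
Row 1: (-28)·-1 + (-14)·y = 0
Row 2: (28)·-1 + (14)·y = 0
Solving gives y = 2.
Check: S·(-1, 2) = (-6, 12) = 6·(-1, 2).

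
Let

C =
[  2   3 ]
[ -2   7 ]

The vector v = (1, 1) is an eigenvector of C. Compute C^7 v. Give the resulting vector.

(78125, 78125)

First find the eigenvalue: Cv = (5, 5) = 5·(1, 1), so λ = 5.
Then C^7 v = λ^7·v = 5^7·(1, 1) = 78125·(1, 1) = (78125, 78125).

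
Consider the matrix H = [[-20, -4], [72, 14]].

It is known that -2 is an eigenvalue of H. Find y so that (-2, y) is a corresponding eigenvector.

We need (H + 2I)v = 0.
H + 2I = [[-18, -4], [72, 16]].
Row 1: (-18)·-2 + (-4)·y = 0
Row 2: (72)·-2 + (16)·y = 0
Solving gives y = 9.
Check: H·(-2, 9) = (4, -18) = -2·(-2, 9).

9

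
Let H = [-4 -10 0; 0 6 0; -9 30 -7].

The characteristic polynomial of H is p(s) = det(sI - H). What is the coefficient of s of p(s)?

-38

p(s) = s^3 + 5s^2 - 38s - 168.
The coefficient of s is -38.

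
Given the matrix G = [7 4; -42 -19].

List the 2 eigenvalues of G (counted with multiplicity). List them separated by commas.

det(G - lambda·I) = (7 - lambda)(-19 - lambda) - (4)·(-42) = lambda^2 + 12·lambda + 35.
This factors as (lambda + 7)·(lambda + 5) = 0.
Eigenvalues: -7, -5.

-7, -5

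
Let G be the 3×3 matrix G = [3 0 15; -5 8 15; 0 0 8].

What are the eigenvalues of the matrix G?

3, 8, 8

Set up det(sI - G) = 0.
Expanding along the first row, p(s) = s^3 - 19s^2 + 112s - 192.
Rational-root test: s = 8 gives p(8) = 0.
Factor out (s - 8): p(s) = (s - 8)·(s^2 - 11s + 24).
The quadratic factors as (s - 3)·(s - 8).
Eigenvalues: 3, 8, 8.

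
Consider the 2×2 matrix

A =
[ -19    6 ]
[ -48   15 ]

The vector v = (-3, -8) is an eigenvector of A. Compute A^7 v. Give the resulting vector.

First find the eigenvalue: Av = (9, 24) = -3·(-3, -8), so λ = -3.
Then A^7 v = λ^7·v = (-3)^7·(-3, -8) = -2187·(-3, -8) = (6561, 17496).

(6561, 17496)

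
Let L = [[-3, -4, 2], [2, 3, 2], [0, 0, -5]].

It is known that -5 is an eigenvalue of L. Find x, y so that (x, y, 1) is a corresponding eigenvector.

We need (L + 5I)v = 0.
L + 5I = [[2, -4, 2], [2, 8, 2], [0, 0, 0]].
Row 1: (2)·x + (-4)·y + (2)·1 = 0
Row 2: (2)·x + (8)·y + (2)·1 = 0
Row 3: (0)·x + (0)·y + (0)·1 = 0
Solving gives x = -1, y = 0.
Check: L·(-1, 0, 1) = (5, 0, -5) = -5·(-1, 0, 1).

-1, 0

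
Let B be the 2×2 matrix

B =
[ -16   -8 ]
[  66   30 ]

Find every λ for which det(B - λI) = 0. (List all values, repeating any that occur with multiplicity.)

det(B - tI) = (-16 - t)(30 - t) - (-8)·(66) = t^2 - 14t + 48.
This factors as (t - 6)·(t - 8) = 0.
Eigenvalues: 6, 8.

6, 8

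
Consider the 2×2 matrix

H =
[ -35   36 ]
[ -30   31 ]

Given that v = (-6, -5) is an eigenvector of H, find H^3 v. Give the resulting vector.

First find the eigenvalue: Hv = (30, 25) = -5·(-6, -5), so λ = -5.
Then H^3 v = λ^3·v = (-5)^3·(-6, -5) = -125·(-6, -5) = (750, 625).

(750, 625)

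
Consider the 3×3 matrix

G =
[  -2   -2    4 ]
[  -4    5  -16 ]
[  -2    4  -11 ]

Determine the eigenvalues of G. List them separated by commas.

Compute the characteristic polynomial p(μ) = det(μI - G).
Cofactor expansion gives p(μ) = μ^3 + 8μ^2 + 21μ + 18.
Rational-root test: μ = -2 gives p(-2) = 0.
Factor out (μ + 2): p(μ) = (μ + 2)·(μ^2 + 6μ + 9).
The quadratic factor is (μ + 3)^2.
Eigenvalues: -3, -3, -2.

-3, -3, -2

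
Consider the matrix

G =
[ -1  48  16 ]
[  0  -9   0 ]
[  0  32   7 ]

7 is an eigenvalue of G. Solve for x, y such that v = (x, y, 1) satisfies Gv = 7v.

2, 0

We need (G - 7I)v = 0.
G - 7I = [[-8, 48, 16], [0, -16, 0], [0, 32, 0]].
Row 1: (-8)·x + (48)·y + (16)·1 = 0
Row 2: (0)·x + (-16)·y + (0)·1 = 0
Row 3: (0)·x + (32)·y + (0)·1 = 0
Solving gives x = 2, y = 0.
Check: G·(2, 0, 1) = (14, 0, 7) = 7·(2, 0, 1).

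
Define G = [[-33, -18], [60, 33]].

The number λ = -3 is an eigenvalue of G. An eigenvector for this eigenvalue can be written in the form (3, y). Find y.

We need (G + 3I)v = 0.
G + 3I = [[-30, -18], [60, 36]].
Row 1: (-30)·3 + (-18)·y = 0
Row 2: (60)·3 + (36)·y = 0
Solving gives y = -5.
Check: G·(3, -5) = (-9, 15) = -3·(3, -5).

-5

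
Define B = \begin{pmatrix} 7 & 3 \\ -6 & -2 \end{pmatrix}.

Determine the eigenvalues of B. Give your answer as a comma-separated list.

det(B - μI) = (7 - μ)(-2 - μ) - (3)·(-6) = μ^2 - 5μ + 4.
This factors as (μ - 1)·(μ - 4) = 0.
Eigenvalues: 1, 4.

1, 4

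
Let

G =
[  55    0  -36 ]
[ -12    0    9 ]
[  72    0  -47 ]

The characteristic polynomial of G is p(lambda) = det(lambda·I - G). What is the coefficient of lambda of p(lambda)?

p(lambda) = lambda^3 - 8·lambda^2 + 7·lambda.
The coefficient of lambda is 7.

7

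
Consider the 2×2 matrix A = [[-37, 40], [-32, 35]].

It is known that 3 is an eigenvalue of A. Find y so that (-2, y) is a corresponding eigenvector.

We need (A - 3I)v = 0.
A - 3I = [[-40, 40], [-32, 32]].
Row 1: (-40)·-2 + (40)·y = 0
Row 2: (-32)·-2 + (32)·y = 0
Solving gives y = -2.
Check: A·(-2, -2) = (-6, -6) = 3·(-2, -2).

-2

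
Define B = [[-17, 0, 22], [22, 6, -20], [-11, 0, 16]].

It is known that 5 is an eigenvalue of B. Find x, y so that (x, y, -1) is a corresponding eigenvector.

We need (B - 5I)v = 0.
B - 5I = [[-22, 0, 22], [22, 1, -20], [-11, 0, 11]].
Row 1: (-22)·x + (0)·y + (22)·-1 = 0
Row 2: (22)·x + (1)·y + (-20)·-1 = 0
Row 3: (-11)·x + (0)·y + (11)·-1 = 0
Solving gives x = -1, y = 2.
Check: B·(-1, 2, -1) = (-5, 10, -5) = 5·(-1, 2, -1).

-1, 2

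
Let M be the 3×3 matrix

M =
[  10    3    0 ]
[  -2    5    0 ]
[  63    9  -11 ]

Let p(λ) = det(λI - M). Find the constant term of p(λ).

p(λ) = λ^3 - 4λ^2 - 109λ + 616.
The constant term is 616.

616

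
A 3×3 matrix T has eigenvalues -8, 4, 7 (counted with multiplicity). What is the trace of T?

3

trace(T) is the sum of the eigenvalues: (-8) + (4) + (7) = 3.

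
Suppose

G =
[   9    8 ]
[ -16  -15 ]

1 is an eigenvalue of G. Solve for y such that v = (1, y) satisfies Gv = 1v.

We need (G - 1I)v = 0.
G - 1I = [[8, 8], [-16, -16]].
Row 1: (8)·1 + (8)·y = 0
Row 2: (-16)·1 + (-16)·y = 0
Solving gives y = -1.
Check: G·(1, -1) = (1, -1) = 1·(1, -1).

-1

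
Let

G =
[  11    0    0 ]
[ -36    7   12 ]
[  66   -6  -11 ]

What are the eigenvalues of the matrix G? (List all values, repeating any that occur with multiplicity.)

-5, 1, 11

The characteristic polynomial is p(t) = det(tI - G).
Expanding along the first row, p(t) = t^3 - 7t^2 - 49t + 55.
Try t = -5: p(-5) = 0, so -5 is a root.
Factor out (t + 5): p(t) = (t + 5)·(t^2 - 12t + 11).
The quadratic factors as (t - 1)·(t - 11).
Eigenvalues: -5, 1, 11.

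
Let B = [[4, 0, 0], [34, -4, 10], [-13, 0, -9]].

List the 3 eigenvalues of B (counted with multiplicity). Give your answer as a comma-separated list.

The characteristic polynomial is p(lambda) = det(lambda·I - B).
Expanding the 3×3 determinant: p(lambda) = lambda^3 + 9·lambda^2 - 16·lambda - 144.
Rational-root test: lambda = 4 gives p(4) = 0.
Factor out (lambda - 4): p(lambda) = (lambda - 4)·(lambda^2 + 13·lambda + 36).
The quadratic factors as (lambda + 9)·(lambda + 4).
Eigenvalues: -9, -4, 4.

-9, -4, 4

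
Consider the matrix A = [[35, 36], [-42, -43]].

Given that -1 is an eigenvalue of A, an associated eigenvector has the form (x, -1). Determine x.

We need (A + 1I)v = 0.
A + 1I = [[36, 36], [-42, -42]].
Row 1: (36)·x + (36)·-1 = 0
Row 2: (-42)·x + (-42)·-1 = 0
Solving gives x = 1.
Check: A·(1, -1) = (-1, 1) = -1·(1, -1).

1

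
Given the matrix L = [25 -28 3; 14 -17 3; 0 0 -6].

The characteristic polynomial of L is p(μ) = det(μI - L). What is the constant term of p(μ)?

-198

p(μ) = μ^3 - 2μ^2 - 81μ - 198.
The constant term is -198.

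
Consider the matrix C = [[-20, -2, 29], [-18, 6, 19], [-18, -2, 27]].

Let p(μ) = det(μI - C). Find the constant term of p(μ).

p(μ) = μ^3 - 13μ^2 + 26μ + 112.
The constant term is 112.

112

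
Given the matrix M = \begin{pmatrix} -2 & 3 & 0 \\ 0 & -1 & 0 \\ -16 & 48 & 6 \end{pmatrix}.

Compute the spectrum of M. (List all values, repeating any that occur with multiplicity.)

Set up det(tI - M) = 0.
Cofactor expansion gives p(t) = t^3 - 3t^2 - 16t - 12.
Since p(-1) = 0, t = -1 is a root.
Factor out (t + 1): p(t) = (t + 1)·(t^2 - 4t - 12).
The quadratic factors as (t + 2)·(t - 6).
Eigenvalues: -2, -1, 6.

-2, -1, 6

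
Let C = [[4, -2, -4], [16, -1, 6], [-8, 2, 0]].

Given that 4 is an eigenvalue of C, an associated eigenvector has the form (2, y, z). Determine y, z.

4, -2

We need (C - 4I)v = 0.
C - 4I = [[0, -2, -4], [16, -5, 6], [-8, 2, -4]].
Row 1: (0)·2 + (-2)·y + (-4)·z = 0
Row 2: (16)·2 + (-5)·y + (6)·z = 0
Row 3: (-8)·2 + (2)·y + (-4)·z = 0
Solving gives y = 4, z = -2.
Check: C·(2, 4, -2) = (8, 16, -8) = 4·(2, 4, -2).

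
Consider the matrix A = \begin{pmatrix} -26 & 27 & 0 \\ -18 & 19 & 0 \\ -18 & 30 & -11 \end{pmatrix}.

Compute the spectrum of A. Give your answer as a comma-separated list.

Set up det(tI - A) = 0.
Expanding along the first row, p(t) = t^3 + 18t^2 + 69t - 88.
Rational-root test: t = -8 gives p(-8) = 0.
Dividing by (t + 8) leaves t^2 + 10t - 11.
The quadratic factors as (t + 11)·(t - 1).
Eigenvalues: -11, -8, 1.

-11, -8, 1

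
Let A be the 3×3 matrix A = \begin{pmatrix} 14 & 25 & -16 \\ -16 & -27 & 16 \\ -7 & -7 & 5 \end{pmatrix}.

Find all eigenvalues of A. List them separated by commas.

-11, -2, 5

Set up det(lambda·I - A) = 0.
Expanding along the first row, p(lambda) = lambda^3 + 8·lambda^2 - 43·lambda - 110.
Try lambda = -2: p(-2) = 0, so -2 is a root.
Dividing by (lambda + 2) leaves lambda^2 + 6·lambda - 55.
The quadratic factors as (lambda + 11)·(lambda - 5).
Eigenvalues: -11, -2, 5.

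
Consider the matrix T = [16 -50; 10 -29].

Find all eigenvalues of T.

-9, -4

det(T - λI) = (16 - λ)(-29 - λ) - (-50)·(10) = λ^2 + 13λ + 36.
This factors as (λ + 9)·(λ + 4) = 0.
Eigenvalues: -9, -4.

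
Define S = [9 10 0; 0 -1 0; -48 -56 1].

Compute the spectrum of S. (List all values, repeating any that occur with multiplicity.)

-1, 1, 9

The characteristic polynomial is p(s) = det(sI - S).
Cofactor expansion gives p(s) = s^3 - 9s^2 - s + 9.
Try s = -1: p(-1) = 0, so -1 is a root.
Factor out (s + 1): p(s) = (s + 1)·(s^2 - 10s + 9).
The quadratic factors as (s - 1)·(s - 9).
Eigenvalues: -1, 1, 9.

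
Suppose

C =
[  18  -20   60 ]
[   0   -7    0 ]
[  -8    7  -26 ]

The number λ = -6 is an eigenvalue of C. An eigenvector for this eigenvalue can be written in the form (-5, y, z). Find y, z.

0, 2

We need (C + 6I)v = 0.
C + 6I = [[24, -20, 60], [0, -1, 0], [-8, 7, -20]].
Row 1: (24)·-5 + (-20)·y + (60)·z = 0
Row 2: (0)·-5 + (-1)·y + (0)·z = 0
Row 3: (-8)·-5 + (7)·y + (-20)·z = 0
Solving gives y = 0, z = 2.
Check: C·(-5, 0, 2) = (30, 0, -12) = -6·(-5, 0, 2).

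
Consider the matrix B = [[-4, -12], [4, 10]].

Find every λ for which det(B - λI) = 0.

2, 4

det(B - rI) = (-4 - r)(10 - r) - (-12)·(4) = r^2 - 6r + 8.
This factors as (r - 2)·(r - 4) = 0.
Eigenvalues: 2, 4.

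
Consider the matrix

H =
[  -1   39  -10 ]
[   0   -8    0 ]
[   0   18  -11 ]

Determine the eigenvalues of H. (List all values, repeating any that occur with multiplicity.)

-11, -8, -1

Compute the characteristic polynomial p(lambda) = det(lambda·I - H).
Expanding the 3×3 determinant: p(lambda) = lambda^3 + 20·lambda^2 + 107·lambda + 88.
Since p(-1) = 0, lambda = -1 is a root.
Dividing by (lambda + 1) leaves lambda^2 + 19·lambda + 88.
The quadratic factors as (lambda + 11)·(lambda + 8).
Eigenvalues: -11, -8, -1.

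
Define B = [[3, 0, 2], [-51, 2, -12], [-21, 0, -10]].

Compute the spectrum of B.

-4, -3, 2

The characteristic polynomial is p(μ) = det(μI - B).
Cofactor expansion gives p(μ) = μ^3 + 5μ^2 - 2μ - 24.
Try μ = -3: p(-3) = 0, so -3 is a root.
Dividing by (μ + 3) leaves μ^2 + 2μ - 8.
The quadratic factors as (μ + 4)·(μ - 2).
Eigenvalues: -4, -3, 2.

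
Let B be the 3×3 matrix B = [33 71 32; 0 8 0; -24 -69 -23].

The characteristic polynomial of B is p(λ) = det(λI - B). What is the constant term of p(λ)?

p(λ) = λ^3 - 18λ^2 + 89λ - 72.
The constant term is -72.

-72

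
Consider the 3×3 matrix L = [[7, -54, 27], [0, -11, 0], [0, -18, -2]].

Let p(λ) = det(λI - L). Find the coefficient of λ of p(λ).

-69

p(λ) = λ^3 + 6λ^2 - 69λ - 154.
The coefficient of λ is -69.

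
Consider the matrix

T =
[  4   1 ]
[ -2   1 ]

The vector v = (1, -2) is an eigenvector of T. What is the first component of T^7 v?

First find the eigenvalue: Tv = (2, -4) = 2·(1, -2), so λ = 2.
Then T^7 v = λ^7·v = 2^7·(1, -2) = 128·(1, -2) = (128, -256).

128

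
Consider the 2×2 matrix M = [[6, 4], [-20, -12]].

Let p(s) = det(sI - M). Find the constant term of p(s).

8

p(s) = s^2 + 6s + 8.
The constant term is 8.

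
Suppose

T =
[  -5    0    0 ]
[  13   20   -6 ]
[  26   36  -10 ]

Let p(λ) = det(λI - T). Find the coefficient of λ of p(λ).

-34

p(λ) = λ^3 - 5λ^2 - 34λ + 80.
The coefficient of λ is -34.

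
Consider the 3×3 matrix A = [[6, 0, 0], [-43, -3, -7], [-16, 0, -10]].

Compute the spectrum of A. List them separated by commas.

-10, -3, 6

Compute the characteristic polynomial p(λ) = det(λI - A).
Expanding the 3×3 determinant: p(λ) = λ^3 + 7λ^2 - 48λ - 180.
Since p(6) = 0, λ = 6 is a root.
Dividing by (λ - 6) leaves λ^2 + 13λ + 30.
The quadratic factors as (λ + 10)·(λ + 3).
Eigenvalues: -10, -3, 6.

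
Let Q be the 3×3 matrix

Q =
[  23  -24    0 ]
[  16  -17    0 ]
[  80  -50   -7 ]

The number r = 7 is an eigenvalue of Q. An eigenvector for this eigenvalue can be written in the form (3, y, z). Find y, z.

2, 10

We need (Q - 7I)v = 0.
Q - 7I = [[16, -24, 0], [16, -24, 0], [80, -50, -14]].
Row 1: (16)·3 + (-24)·y + (0)·z = 0
Row 2: (16)·3 + (-24)·y + (0)·z = 0
Row 3: (80)·3 + (-50)·y + (-14)·z = 0
Solving gives y = 2, z = 10.
Check: Q·(3, 2, 10) = (21, 14, 70) = 7·(3, 2, 10).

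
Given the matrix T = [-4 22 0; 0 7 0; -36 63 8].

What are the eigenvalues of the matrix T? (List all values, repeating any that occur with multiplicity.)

-4, 7, 8

The characteristic polynomial is p(r) = det(rI - T).
Expanding the 3×3 determinant: p(r) = r^3 - 11r^2 - 4r + 224.
Rational-root test: r = 7 gives p(7) = 0.
Dividing by (r - 7) leaves r^2 - 4r - 32.
The quadratic factors as (r + 4)·(r - 8).
Eigenvalues: -4, 7, 8.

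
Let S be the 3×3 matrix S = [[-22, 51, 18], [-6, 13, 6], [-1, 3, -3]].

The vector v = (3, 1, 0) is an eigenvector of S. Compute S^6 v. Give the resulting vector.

First find the eigenvalue: Sv = (-15, -5, 0) = -5·(3, 1, 0), so λ = -5.
Then S^6 v = λ^6·v = (-5)^6·(3, 1, 0) = 15625·(3, 1, 0) = (46875, 15625, 0).

(46875, 15625, 0)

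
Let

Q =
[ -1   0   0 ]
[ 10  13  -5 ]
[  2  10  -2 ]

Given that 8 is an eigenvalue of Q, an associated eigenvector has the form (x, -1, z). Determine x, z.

0, -1

We need (Q - 8I)v = 0.
Q - 8I = [[-9, 0, 0], [10, 5, -5], [2, 10, -10]].
Row 1: (-9)·x + (0)·-1 + (0)·z = 0
Row 2: (10)·x + (5)·-1 + (-5)·z = 0
Row 3: (2)·x + (10)·-1 + (-10)·z = 0
Solving gives x = 0, z = -1.
Check: Q·(0, -1, -1) = (0, -8, -8) = 8·(0, -1, -1).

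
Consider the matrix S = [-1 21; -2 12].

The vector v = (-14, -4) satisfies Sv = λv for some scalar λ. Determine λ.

5

Compute Sv: S·(-14, -4) = (-70, -20).
Since Sv = λv, compare component 1: -70 = λ·-14, so λ = 5.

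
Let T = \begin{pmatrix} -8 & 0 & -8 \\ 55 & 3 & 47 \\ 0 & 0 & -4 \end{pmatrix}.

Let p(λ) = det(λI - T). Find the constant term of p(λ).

-96

p(λ) = λ^3 + 9λ^2 - 4λ - 96.
The constant term is -96.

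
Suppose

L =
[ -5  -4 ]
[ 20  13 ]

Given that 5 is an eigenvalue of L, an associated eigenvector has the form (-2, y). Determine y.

We need (L - 5I)v = 0.
L - 5I = [[-10, -4], [20, 8]].
Row 1: (-10)·-2 + (-4)·y = 0
Row 2: (20)·-2 + (8)·y = 0
Solving gives y = 5.
Check: L·(-2, 5) = (-10, 25) = 5·(-2, 5).

5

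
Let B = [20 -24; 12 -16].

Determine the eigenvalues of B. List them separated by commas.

-4, 8

det(B - μI) = (20 - μ)(-16 - μ) - (-24)·(12) = μ^2 - 4μ - 32.
This factors as (μ + 4)·(μ - 8) = 0.
Eigenvalues: -4, 8.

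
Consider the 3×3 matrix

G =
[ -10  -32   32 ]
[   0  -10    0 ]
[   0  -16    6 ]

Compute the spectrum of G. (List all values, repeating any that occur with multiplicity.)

-10, -10, 6

The characteristic polynomial is p(s) = det(sI - G).
Cofactor expansion gives p(s) = s^3 + 14s^2 - 20s - 600.
Try s = 6: p(6) = 0, so 6 is a root.
Dividing by (s - 6) leaves s^2 + 20s + 100.
The quadratic factor is (s + 10)^2.
Eigenvalues: -10, -10, 6.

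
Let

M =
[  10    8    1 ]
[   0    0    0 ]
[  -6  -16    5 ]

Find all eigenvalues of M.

Compute the characteristic polynomial p(μ) = det(μI - M).
Cofactor expansion gives p(μ) = μ^3 - 15μ^2 + 56μ.
Rational-root test: μ = 0 gives p(0) = 0.
Factor out μ: p(μ) = μ·(μ^2 - 15μ + 56).
The quadratic factors as (μ - 7)·(μ - 8).
Eigenvalues: 0, 7, 8.

0, 7, 8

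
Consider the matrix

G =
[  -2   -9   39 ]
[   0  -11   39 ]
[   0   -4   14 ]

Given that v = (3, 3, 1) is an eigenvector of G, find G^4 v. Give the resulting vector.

(48, 48, 16)

First find the eigenvalue: Gv = (6, 6, 2) = 2·(3, 3, 1), so λ = 2.
Then G^4 v = λ^4·v = 2^4·(3, 3, 1) = 16·(3, 3, 1) = (48, 48, 16).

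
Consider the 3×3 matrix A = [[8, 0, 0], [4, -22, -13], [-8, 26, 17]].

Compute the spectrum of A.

-9, 4, 8

Set up det(λI - A) = 0.
Expanding along the first row, p(λ) = λ^3 - 3λ^2 - 76λ + 288.
Rational-root test: λ = 4 gives p(4) = 0.
Dividing by (λ - 4) leaves λ^2 + λ - 72.
The quadratic factors as (λ + 9)·(λ - 8).
Eigenvalues: -9, 4, 8.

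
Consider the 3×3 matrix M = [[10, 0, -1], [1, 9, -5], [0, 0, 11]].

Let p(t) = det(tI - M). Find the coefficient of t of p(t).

299

p(t) = t^3 - 30t^2 + 299t - 990.
The coefficient of t is 299.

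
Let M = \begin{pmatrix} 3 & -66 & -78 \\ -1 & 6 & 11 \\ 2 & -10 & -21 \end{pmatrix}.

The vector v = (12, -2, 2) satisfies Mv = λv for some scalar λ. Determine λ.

1

Compute Mv: M·(12, -2, 2) = (12, -2, 2).
Since Mv = λv, compare component 1: 12 = λ·12, so λ = 1.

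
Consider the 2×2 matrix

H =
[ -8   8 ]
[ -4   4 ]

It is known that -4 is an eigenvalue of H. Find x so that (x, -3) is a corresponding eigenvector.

We need (H + 4I)v = 0.
H + 4I = [[-4, 8], [-4, 8]].
Row 1: (-4)·x + (8)·-3 = 0
Row 2: (-4)·x + (8)·-3 = 0
Solving gives x = -6.
Check: H·(-6, -3) = (24, 12) = -4·(-6, -3).

-6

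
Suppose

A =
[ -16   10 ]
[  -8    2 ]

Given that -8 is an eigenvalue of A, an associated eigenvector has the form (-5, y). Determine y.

-4

We need (A + 8I)v = 0.
A + 8I = [[-8, 10], [-8, 10]].
Row 1: (-8)·-5 + (10)·y = 0
Row 2: (-8)·-5 + (10)·y = 0
Solving gives y = -4.
Check: A·(-5, -4) = (40, 32) = -8·(-5, -4).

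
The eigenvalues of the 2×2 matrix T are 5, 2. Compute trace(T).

7

trace(T) is the sum of the eigenvalues: (5) + (2) = 7.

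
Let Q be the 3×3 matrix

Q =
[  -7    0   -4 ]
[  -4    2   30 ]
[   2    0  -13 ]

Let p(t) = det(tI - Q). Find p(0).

p(0) = det(0·I − Q) = det(−Q) = (−1)^3·det(Q).
det(Q) = 198, so p(0) = -198.

-198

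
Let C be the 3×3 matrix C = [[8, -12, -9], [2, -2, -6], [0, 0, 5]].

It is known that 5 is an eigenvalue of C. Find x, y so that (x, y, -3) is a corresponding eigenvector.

-9, 0

We need (C - 5I)v = 0.
C - 5I = [[3, -12, -9], [2, -7, -6], [0, 0, 0]].
Row 1: (3)·x + (-12)·y + (-9)·-3 = 0
Row 2: (2)·x + (-7)·y + (-6)·-3 = 0
Row 3: (0)·x + (0)·y + (0)·-3 = 0
Solving gives x = -9, y = 0.
Check: C·(-9, 0, -3) = (-45, 0, -15) = 5·(-9, 0, -3).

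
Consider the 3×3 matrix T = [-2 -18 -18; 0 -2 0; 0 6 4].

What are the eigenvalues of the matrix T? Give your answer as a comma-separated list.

Compute the characteristic polynomial p(λ) = det(λI - T).
Cofactor expansion gives p(λ) = λ^3 - 12λ - 16.
Try λ = -2: p(-2) = 0, so -2 is a root.
Dividing by (λ + 2) leaves λ^2 - 2λ - 8.
The quadratic factors as (λ + 2)·(λ - 4).
Eigenvalues: -2, -2, 4.

-2, -2, 4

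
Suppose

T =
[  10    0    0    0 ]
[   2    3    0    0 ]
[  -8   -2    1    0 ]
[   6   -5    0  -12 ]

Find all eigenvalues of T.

T is lower triangular, so its eigenvalues are the diagonal entries.
Diagonal: 10, 3, 1, -12.

-12, 1, 3, 10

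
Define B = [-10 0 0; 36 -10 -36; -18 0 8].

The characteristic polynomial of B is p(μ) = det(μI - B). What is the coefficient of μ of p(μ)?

-60

p(μ) = μ^3 + 12μ^2 - 60μ - 800.
The coefficient of μ is -60.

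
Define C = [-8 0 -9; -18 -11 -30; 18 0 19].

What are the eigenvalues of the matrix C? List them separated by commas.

Set up det(λI - C) = 0.
Expanding the 3×3 determinant: p(λ) = λ^3 - 111λ + 110.
Since p(10) = 0, λ = 10 is a root.
Factor out (λ - 10): p(λ) = (λ - 10)·(λ^2 + 10λ - 11).
The quadratic factors as (λ + 11)·(λ - 1).
Eigenvalues: -11, 1, 10.

-11, 1, 10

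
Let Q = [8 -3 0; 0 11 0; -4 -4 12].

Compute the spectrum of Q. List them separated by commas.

The characteristic polynomial is p(s) = det(sI - Q).
Expanding the 3×3 determinant: p(s) = s^3 - 31s^2 + 316s - 1056.
Rational-root test: s = 8 gives p(8) = 0.
Dividing by (s - 8) leaves s^2 - 23s + 132.
The quadratic factors as (s - 11)·(s - 12).
Eigenvalues: 8, 11, 12.

8, 11, 12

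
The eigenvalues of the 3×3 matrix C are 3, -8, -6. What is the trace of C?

trace(C) is the sum of the eigenvalues: (3) + (-8) + (-6) = -11.

-11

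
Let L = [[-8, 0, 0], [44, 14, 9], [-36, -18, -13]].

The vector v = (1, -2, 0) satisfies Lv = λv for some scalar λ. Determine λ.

Compute Lv: L·(1, -2, 0) = (-8, 16, 0).
Since Lv = λv, compare component 1: -8 = λ·1, so λ = -8.

-8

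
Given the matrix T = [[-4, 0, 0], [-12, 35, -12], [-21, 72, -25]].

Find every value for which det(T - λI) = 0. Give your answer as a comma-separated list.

Compute the characteristic polynomial p(s) = det(sI - T).
Expanding the 3×3 determinant: p(s) = s^3 - 6s^2 - 51s - 44.
Rational-root test: s = -4 gives p(-4) = 0.
Dividing by (s + 4) leaves s^2 - 10s - 11.
The quadratic factors as (s + 1)·(s - 11).
Eigenvalues: -4, -1, 11.

-4, -1, 11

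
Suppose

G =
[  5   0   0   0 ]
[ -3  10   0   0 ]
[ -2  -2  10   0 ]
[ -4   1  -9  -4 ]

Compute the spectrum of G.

-4, 5, 10, 10

G is lower triangular, so its eigenvalues are the diagonal entries.
Diagonal: 5, 10, 10, -4.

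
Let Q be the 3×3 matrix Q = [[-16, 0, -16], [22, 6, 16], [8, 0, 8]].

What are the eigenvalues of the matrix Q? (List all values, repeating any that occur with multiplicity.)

-8, 0, 6

Set up det(rI - Q) = 0.
Expanding the 3×3 determinant: p(r) = r^3 + 2r^2 - 48r.
Rational-root test: r = -8 gives p(-8) = 0.
Factor out (r + 8): p(r) = (r + 8)·(r^2 - 6r).
The quadratic factors as r·(r - 6).
Eigenvalues: -8, 0, 6.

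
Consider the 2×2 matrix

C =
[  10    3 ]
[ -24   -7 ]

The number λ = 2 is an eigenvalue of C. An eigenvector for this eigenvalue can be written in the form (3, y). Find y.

We need (C - 2I)v = 0.
C - 2I = [[8, 3], [-24, -9]].
Row 1: (8)·3 + (3)·y = 0
Row 2: (-24)·3 + (-9)·y = 0
Solving gives y = -8.
Check: C·(3, -8) = (6, -16) = 2·(3, -8).

-8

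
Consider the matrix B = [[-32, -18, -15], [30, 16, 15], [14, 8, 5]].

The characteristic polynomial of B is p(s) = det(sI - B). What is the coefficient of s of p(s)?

38

p(s) = s^3 + 11s^2 + 38s + 40.
The coefficient of s is 38.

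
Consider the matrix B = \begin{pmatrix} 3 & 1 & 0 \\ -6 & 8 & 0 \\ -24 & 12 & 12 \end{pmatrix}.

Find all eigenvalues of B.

5, 6, 12

Set up det(sI - B) = 0.
Cofactor expansion gives p(s) = s^3 - 23s^2 + 162s - 360.
Since p(5) = 0, s = 5 is a root.
Dividing by (s - 5) leaves s^2 - 18s + 72.
The quadratic factors as (s - 6)·(s - 12).
Eigenvalues: 5, 6, 12.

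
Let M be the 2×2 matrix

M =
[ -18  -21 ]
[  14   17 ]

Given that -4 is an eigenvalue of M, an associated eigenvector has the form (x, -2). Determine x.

3

We need (M + 4I)v = 0.
M + 4I = [[-14, -21], [14, 21]].
Row 1: (-14)·x + (-21)·-2 = 0
Row 2: (14)·x + (21)·-2 = 0
Solving gives x = 3.
Check: M·(3, -2) = (-12, 8) = -4·(3, -2).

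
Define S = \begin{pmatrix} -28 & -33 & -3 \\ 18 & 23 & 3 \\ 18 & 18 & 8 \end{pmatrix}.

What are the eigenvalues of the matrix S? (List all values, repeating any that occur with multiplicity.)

The characteristic polynomial is p(s) = det(sI - S).
Cofactor expansion gives p(s) = s^3 - 3s^2 - 90s + 400.
Since p(8) = 0, s = 8 is a root.
Dividing by (s - 8) leaves s^2 + 5s - 50.
The quadratic factors as (s + 10)·(s - 5).
Eigenvalues: -10, 5, 8.

-10, 5, 8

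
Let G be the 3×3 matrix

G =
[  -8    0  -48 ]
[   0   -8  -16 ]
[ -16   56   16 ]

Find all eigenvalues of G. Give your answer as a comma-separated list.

-8, 0, 8

The characteristic polynomial is p(λ) = det(λI - G).
Expanding the 3×3 determinant: p(λ) = λ^3 - 64λ.
Try λ = 0: p(0) = 0, so 0 is a root.
Dividing by λ leaves λ^2 - 64.
The quadratic factors as (λ + 8)·(λ - 8).
Eigenvalues: -8, 0, 8.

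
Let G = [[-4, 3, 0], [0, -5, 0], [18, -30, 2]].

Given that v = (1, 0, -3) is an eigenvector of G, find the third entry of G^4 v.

First find the eigenvalue: Gv = (-4, 0, 12) = -4·(1, 0, -3), so λ = -4.
Then G^4 v = λ^4·v = (-4)^4·(1, 0, -3) = 256·(1, 0, -3) = (256, 0, -768).

-768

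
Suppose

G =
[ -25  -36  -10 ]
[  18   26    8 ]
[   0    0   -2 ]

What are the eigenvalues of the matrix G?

-2, -1, 2

Compute the characteristic polynomial p(λ) = det(λI - G).
Expanding the 3×3 determinant: p(λ) = λ^3 + λ^2 - 4λ - 4.
Rational-root test: λ = -1 gives p(-1) = 0.
Dividing by (λ + 1) leaves λ^2 - 4.
The quadratic factors as (λ + 2)·(λ - 2).
Eigenvalues: -2, -1, 2.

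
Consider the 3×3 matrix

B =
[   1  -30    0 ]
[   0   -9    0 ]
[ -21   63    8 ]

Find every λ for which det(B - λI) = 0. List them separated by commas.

Compute the characteristic polynomial p(lambda) = det(lambda·I - B).
Expanding along the first row, p(lambda) = lambda^3 - 73·lambda + 72.
Rational-root test: lambda = 1 gives p(1) = 0.
Dividing by (lambda - 1) leaves lambda^2 + lambda - 72.
The quadratic factors as (lambda + 9)·(lambda - 8).
Eigenvalues: -9, 1, 8.

-9, 1, 8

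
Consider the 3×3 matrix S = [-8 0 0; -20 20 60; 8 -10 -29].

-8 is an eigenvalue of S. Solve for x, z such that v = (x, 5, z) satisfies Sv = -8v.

We need (S + 8I)v = 0.
S + 8I = [[0, 0, 0], [-20, 28, 60], [8, -10, -21]].
Row 1: (0)·x + (0)·5 + (0)·z = 0
Row 2: (-20)·x + (28)·5 + (60)·z = 0
Row 3: (8)·x + (-10)·5 + (-21)·z = 0
Solving gives x = 1, z = -2.
Check: S·(1, 5, -2) = (-8, -40, 16) = -8·(1, 5, -2).

1, -2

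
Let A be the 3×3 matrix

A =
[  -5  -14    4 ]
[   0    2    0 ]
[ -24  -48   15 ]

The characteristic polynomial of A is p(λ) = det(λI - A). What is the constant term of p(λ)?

-42

p(λ) = λ^3 - 12λ^2 + 41λ - 42.
The constant term is -42.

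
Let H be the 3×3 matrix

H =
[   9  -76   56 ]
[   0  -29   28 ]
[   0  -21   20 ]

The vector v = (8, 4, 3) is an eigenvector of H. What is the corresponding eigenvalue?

Compute Hv: H·(8, 4, 3) = (-64, -32, -24).
Since Hv = λv, compare component 1: -64 = λ·8, so λ = -8.

-8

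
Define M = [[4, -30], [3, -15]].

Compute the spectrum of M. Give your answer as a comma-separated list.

det(M - sI) = (4 - s)(-15 - s) - (-30)·(3) = s^2 + 11s + 30.
This factors as (s + 6)·(s + 5) = 0.
Eigenvalues: -6, -5.

-6, -5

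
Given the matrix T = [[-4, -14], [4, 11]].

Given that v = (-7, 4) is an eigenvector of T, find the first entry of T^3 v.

First find the eigenvalue: Tv = (-28, 16) = 4·(-7, 4), so λ = 4.
Then T^3 v = λ^3·v = 4^3·(-7, 4) = 64·(-7, 4) = (-448, 256).

-448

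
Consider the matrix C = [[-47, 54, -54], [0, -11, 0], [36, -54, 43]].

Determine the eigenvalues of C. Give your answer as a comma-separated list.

Set up det(lambda·I - C) = 0.
Expanding along the first row, p(lambda) = lambda^3 + 15·lambda^2 - 33·lambda - 847.
Rational-root test: lambda = -11 gives p(-11) = 0.
Dividing by (lambda + 11) leaves lambda^2 + 4·lambda - 77.
The quadratic factors as (lambda + 11)·(lambda - 7).
Eigenvalues: -11, -11, 7.

-11, -11, 7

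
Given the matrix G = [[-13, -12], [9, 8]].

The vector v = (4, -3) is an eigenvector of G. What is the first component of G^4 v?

1024

First find the eigenvalue: Gv = (-16, 12) = -4·(4, -3), so λ = -4.
Then G^4 v = λ^4·v = (-4)^4·(4, -3) = 256·(4, -3) = (1024, -768).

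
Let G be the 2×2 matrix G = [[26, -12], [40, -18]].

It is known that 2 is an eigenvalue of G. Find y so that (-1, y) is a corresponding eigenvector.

We need (G - 2I)v = 0.
G - 2I = [[24, -12], [40, -20]].
Row 1: (24)·-1 + (-12)·y = 0
Row 2: (40)·-1 + (-20)·y = 0
Solving gives y = -2.
Check: G·(-1, -2) = (-2, -4) = 2·(-1, -2).

-2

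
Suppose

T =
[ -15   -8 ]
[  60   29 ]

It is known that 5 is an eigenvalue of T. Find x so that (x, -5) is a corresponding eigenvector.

We need (T - 5I)v = 0.
T - 5I = [[-20, -8], [60, 24]].
Row 1: (-20)·x + (-8)·-5 = 0
Row 2: (60)·x + (24)·-5 = 0
Solving gives x = 2.
Check: T·(2, -5) = (10, -25) = 5·(2, -5).

2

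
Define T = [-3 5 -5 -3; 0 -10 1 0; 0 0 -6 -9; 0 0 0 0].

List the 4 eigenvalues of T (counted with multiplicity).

T is upper triangular, so its eigenvalues are the diagonal entries.
Diagonal: -3, -10, -6, 0.

-10, -6, -3, 0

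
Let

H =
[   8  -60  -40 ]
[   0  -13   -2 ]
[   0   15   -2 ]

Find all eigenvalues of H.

The characteristic polynomial is p(lambda) = det(lambda·I - H).
Expanding the 3×3 determinant: p(lambda) = lambda^3 + 7·lambda^2 - 64·lambda - 448.
Rational-root test: lambda = -8 gives p(-8) = 0.
Dividing by (lambda + 8) leaves lambda^2 - lambda - 56.
The quadratic factors as (lambda + 7)·(lambda - 8).
Eigenvalues: -8, -7, 8.

-8, -7, 8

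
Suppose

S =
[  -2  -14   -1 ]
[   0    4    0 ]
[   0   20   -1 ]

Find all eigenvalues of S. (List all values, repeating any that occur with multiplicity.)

-2, -1, 4

Set up det(λI - S) = 0.
Cofactor expansion gives p(λ) = λ^3 - λ^2 - 10λ - 8.
Try λ = -1: p(-1) = 0, so -1 is a root.
Dividing by (λ + 1) leaves λ^2 - 2λ - 8.
The quadratic factors as (λ + 2)·(λ - 4).
Eigenvalues: -2, -1, 4.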